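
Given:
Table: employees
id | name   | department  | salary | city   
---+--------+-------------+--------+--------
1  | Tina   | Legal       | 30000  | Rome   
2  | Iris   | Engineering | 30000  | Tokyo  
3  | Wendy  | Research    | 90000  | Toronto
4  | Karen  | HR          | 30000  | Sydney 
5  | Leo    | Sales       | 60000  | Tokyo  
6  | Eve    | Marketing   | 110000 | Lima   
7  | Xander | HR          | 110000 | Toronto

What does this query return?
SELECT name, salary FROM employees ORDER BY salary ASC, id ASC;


Sorting by salary ASC, then id ASC for ties

7 rows:
Tina, 30000
Iris, 30000
Karen, 30000
Leo, 60000
Wendy, 90000
Eve, 110000
Xander, 110000


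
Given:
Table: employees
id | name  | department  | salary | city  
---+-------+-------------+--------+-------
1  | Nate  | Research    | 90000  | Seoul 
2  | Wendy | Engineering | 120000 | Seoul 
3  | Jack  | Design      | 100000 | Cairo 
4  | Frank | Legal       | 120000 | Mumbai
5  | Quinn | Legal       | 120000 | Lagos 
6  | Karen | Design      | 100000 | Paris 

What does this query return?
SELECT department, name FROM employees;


Projecting columns: department, name

6 rows:
Research, Nate
Engineering, Wendy
Design, Jack
Legal, Frank
Legal, Quinn
Design, Karen


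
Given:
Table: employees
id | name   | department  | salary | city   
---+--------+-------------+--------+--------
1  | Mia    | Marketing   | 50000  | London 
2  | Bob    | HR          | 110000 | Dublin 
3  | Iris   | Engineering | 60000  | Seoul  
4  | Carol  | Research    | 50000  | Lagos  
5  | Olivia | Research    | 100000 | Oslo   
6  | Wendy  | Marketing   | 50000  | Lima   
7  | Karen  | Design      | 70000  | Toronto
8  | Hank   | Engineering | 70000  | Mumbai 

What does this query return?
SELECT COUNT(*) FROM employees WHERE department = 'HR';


Counting rows where department = 'HR'
  Bob -> MATCH


1


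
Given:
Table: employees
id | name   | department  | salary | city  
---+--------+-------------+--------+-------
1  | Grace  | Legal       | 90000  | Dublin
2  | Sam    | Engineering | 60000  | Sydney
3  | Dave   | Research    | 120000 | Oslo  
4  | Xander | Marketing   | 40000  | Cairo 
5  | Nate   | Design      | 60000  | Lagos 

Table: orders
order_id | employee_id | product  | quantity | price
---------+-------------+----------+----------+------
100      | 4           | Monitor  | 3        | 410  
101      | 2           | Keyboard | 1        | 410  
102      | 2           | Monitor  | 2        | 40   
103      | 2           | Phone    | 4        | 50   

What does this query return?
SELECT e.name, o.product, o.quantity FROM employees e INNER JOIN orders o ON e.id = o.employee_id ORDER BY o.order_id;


Joining employees.id = orders.employee_id:
  employee Xander (id=4) -> order Monitor
  employee Sam (id=2) -> order Keyboard
  employee Sam (id=2) -> order Monitor
  employee Sam (id=2) -> order Phone


4 rows:
Xander, Monitor, 3
Sam, Keyboard, 1
Sam, Monitor, 2
Sam, Phone, 4


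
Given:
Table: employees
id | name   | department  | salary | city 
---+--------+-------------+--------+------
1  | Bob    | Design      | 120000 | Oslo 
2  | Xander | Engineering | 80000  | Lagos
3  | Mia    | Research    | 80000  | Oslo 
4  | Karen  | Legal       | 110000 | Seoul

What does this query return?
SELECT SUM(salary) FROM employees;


SUM(salary) = 120000 + 80000 + 80000 + 110000 = 390000

390000


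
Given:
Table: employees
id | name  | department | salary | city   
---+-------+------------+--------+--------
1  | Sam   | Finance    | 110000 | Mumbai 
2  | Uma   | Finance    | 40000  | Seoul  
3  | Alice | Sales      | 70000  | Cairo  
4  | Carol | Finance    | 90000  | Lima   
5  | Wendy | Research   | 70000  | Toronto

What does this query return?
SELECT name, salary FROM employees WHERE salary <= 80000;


Filtering: salary <= 80000
Matching: 3 rows

3 rows:
Uma, 40000
Alice, 70000
Wendy, 70000


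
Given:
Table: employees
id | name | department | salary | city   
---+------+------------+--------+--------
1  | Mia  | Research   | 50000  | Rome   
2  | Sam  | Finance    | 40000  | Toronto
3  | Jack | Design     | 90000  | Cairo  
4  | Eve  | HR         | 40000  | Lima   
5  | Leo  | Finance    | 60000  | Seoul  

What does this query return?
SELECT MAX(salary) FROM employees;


Salaries: 50000, 40000, 90000, 40000, 60000
MAX = 90000

90000


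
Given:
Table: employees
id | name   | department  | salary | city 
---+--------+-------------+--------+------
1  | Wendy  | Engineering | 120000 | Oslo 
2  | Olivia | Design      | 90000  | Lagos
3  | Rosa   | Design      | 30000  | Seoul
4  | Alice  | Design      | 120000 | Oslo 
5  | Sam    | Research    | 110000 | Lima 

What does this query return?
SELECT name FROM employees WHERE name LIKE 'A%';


LIKE 'A%' matches names starting with 'A'
Matching: 1

1 rows:
Alice


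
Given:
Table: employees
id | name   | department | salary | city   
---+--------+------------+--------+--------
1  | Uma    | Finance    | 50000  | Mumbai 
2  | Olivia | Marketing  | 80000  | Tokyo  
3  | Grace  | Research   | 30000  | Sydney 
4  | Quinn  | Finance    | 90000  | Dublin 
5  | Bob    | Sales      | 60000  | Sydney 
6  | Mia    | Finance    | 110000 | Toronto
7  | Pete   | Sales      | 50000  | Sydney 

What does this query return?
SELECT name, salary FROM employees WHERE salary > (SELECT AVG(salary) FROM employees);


Subquery: AVG(salary) = 67142.86
Filtering: salary > 67142.86
  Olivia (80000) -> MATCH
  Quinn (90000) -> MATCH
  Mia (110000) -> MATCH


3 rows:
Olivia, 80000
Quinn, 90000
Mia, 110000


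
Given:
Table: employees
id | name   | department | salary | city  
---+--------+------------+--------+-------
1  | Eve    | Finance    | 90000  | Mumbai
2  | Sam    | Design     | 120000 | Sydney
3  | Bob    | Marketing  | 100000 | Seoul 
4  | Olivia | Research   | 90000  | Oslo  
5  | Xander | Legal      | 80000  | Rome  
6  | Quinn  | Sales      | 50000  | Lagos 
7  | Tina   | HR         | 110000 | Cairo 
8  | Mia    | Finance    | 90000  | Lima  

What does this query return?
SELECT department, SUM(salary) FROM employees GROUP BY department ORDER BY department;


Summing salary within each department:
  Design: 120000 = 120000
  Finance: 90000 + 90000 = 180000
  HR: 110000 = 110000
  Legal: 80000 = 80000
  Marketing: 100000 = 100000
  Research: 90000 = 90000
  Sales: 50000 = 50000


7 groups:
Design, 120000
Finance, 180000
HR, 110000
Legal, 80000
Marketing, 100000
Research, 90000
Sales, 50000


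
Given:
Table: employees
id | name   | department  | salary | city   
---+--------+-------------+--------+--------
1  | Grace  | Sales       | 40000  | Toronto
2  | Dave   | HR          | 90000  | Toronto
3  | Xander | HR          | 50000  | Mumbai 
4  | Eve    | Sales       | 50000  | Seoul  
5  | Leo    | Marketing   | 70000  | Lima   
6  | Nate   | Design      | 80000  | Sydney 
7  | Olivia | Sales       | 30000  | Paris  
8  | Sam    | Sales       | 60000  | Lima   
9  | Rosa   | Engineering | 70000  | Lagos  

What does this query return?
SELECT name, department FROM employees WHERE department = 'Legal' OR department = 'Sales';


Filtering: department = 'Legal' OR 'Sales'
Matching: 4 rows

4 rows:
Grace, Sales
Eve, Sales
Olivia, Sales
Sam, Sales


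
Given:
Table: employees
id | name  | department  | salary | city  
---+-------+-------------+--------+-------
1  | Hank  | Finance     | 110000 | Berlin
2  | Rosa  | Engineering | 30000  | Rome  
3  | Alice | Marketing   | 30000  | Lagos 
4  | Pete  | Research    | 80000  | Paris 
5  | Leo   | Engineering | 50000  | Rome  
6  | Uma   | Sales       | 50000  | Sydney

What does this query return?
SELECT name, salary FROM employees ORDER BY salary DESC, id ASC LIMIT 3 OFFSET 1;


Sort by salary DESC (id ASC tiebreak), then skip 1 and take 3
Rows 2 through 4

3 rows:
Pete, 80000
Leo, 50000
Uma, 50000


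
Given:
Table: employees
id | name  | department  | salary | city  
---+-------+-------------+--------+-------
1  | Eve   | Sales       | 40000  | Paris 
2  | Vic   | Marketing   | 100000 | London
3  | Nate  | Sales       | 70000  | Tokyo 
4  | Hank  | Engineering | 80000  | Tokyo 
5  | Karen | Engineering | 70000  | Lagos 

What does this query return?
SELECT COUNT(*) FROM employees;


COUNT(*) counts all rows

5


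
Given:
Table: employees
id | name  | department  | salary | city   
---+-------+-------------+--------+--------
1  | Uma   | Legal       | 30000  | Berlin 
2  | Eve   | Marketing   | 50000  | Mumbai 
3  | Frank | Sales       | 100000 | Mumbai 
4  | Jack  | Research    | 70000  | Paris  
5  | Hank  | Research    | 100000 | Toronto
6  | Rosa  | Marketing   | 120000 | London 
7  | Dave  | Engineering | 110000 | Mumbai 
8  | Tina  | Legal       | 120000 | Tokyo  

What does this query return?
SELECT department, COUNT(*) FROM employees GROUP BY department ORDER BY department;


Assigning each row to its department group:
  Uma -> Legal
  Eve -> Marketing
  Frank -> Sales
  Jack -> Research
  Hank -> Research
  Rosa -> Marketing
  Dave -> Engineering
  Tina -> Legal


5 groups:
Engineering, 1
Legal, 2
Marketing, 2
Research, 2
Sales, 1


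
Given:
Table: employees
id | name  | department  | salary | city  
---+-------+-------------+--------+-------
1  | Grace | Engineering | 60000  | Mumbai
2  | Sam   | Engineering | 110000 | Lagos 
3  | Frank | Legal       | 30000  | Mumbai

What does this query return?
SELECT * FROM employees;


SELECT * returns all 3 rows with all columns

3 rows:
1, Grace, Engineering, 60000, Mumbai
2, Sam, Engineering, 110000, Lagos
3, Frank, Legal, 30000, Mumbai


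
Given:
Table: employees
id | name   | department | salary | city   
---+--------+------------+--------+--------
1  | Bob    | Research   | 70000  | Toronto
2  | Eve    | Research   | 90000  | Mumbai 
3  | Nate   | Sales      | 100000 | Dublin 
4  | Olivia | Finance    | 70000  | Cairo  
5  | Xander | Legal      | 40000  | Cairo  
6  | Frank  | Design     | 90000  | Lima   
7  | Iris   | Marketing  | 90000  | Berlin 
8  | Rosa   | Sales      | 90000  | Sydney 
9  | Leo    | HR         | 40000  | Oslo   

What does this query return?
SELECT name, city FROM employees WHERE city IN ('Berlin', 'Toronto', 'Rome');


Filtering: city IN ('Berlin', 'Toronto', 'Rome')
Matching: 2 rows

2 rows:
Bob, Toronto
Iris, Berlin


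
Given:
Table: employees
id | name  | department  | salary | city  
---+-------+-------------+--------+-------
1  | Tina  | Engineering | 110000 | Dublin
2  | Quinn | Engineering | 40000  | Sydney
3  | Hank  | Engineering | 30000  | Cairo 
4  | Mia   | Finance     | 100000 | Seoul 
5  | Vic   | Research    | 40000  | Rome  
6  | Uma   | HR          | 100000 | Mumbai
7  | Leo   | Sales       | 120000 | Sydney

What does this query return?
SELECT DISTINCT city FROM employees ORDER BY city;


All 'city' values (row order): Dublin, Sydney, Cairo, Seoul, Rome, Mumbai, Sydney
Removing duplicates leaves 6 unique value(s).

6 values:
Cairo
Dublin
Mumbai
Rome
Seoul
Sydney


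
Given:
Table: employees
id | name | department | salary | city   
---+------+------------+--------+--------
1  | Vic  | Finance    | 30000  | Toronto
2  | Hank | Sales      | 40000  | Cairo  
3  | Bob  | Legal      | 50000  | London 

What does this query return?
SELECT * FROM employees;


SELECT * returns all 3 rows with all columns

3 rows:
1, Vic, Finance, 30000, Toronto
2, Hank, Sales, 40000, Cairo
3, Bob, Legal, 50000, London


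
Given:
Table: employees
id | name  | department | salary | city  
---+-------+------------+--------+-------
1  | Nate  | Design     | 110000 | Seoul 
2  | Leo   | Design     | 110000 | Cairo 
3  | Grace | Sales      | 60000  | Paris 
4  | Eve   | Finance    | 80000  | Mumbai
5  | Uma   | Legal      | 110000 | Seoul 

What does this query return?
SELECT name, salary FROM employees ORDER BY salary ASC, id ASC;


Sorting by salary ASC, then id ASC for ties

5 rows:
Grace, 60000
Eve, 80000
Nate, 110000
Leo, 110000
Uma, 110000


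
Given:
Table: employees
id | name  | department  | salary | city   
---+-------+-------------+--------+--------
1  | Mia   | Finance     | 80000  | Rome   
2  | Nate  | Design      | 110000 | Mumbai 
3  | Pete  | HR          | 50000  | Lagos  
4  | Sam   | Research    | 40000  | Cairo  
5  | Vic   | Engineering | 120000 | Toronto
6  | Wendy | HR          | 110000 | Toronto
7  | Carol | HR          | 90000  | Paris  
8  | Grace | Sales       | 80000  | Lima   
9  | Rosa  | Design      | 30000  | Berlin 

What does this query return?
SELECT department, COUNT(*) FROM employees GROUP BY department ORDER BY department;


Assigning each row to its department group:
  Mia -> Finance
  Nate -> Design
  Pete -> HR
  Sam -> Research
  Vic -> Engineering
  Wendy -> HR
  Carol -> HR
  Grace -> Sales
  Rosa -> Design


6 groups:
Design, 2
Engineering, 1
Finance, 1
HR, 3
Research, 1
Sales, 1


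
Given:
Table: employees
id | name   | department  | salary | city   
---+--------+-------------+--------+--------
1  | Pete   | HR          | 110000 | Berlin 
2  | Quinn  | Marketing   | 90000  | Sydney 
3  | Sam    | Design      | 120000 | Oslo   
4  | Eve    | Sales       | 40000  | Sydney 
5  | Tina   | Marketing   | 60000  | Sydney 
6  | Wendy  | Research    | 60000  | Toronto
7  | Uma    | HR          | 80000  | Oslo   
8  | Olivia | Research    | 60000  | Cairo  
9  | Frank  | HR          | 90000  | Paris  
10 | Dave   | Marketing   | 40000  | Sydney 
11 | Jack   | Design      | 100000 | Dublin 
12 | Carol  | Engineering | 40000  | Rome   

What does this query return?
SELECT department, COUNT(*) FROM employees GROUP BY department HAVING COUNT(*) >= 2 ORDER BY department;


Groups with count >= 2:
  Design: 2 -> PASS
  HR: 3 -> PASS
  Marketing: 3 -> PASS
  Research: 2 -> PASS
  Engineering: 1 -> filtered out
  Sales: 1 -> filtered out


4 groups:
Design, 2
HR, 3
Marketing, 3
Research, 2


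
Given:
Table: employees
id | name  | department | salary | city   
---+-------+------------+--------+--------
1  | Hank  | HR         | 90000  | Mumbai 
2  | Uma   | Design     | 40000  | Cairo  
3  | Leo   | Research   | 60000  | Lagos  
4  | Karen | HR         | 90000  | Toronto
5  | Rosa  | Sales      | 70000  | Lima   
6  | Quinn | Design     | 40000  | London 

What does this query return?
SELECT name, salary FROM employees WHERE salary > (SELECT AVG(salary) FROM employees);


Subquery: AVG(salary) = 65000.0
Filtering: salary > 65000.0
  Hank (90000) -> MATCH
  Karen (90000) -> MATCH
  Rosa (70000) -> MATCH


3 rows:
Hank, 90000
Karen, 90000
Rosa, 70000


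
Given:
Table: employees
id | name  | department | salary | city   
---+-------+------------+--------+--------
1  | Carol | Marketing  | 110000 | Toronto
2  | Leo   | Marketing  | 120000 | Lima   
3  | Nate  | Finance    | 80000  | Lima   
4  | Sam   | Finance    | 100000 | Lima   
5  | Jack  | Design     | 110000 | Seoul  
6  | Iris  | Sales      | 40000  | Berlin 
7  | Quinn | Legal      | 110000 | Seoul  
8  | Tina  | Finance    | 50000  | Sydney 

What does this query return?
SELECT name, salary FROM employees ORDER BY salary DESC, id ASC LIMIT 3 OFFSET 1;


Sort by salary DESC (id ASC tiebreak), then skip 1 and take 3
Rows 2 through 4

3 rows:
Carol, 110000
Jack, 110000
Quinn, 110000


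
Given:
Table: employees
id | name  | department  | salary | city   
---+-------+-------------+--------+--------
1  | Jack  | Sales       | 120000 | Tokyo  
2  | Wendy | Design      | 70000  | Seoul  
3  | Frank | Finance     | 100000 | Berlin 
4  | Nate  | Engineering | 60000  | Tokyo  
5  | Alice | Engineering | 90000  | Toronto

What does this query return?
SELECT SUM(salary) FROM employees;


SUM(salary) = 120000 + 70000 + 100000 + 60000 + 90000 = 440000

440000


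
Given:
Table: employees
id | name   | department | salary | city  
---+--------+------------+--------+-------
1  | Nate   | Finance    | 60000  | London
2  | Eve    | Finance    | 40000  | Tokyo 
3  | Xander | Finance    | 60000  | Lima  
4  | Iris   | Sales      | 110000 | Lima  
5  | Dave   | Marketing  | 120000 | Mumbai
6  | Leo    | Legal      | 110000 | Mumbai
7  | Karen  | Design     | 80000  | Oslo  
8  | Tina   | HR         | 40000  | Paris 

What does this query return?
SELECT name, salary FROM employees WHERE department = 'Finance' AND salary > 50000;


Filtering: department = 'Finance' AND salary > 50000
Matching: 2 rows

2 rows:
Nate, 60000
Xander, 60000


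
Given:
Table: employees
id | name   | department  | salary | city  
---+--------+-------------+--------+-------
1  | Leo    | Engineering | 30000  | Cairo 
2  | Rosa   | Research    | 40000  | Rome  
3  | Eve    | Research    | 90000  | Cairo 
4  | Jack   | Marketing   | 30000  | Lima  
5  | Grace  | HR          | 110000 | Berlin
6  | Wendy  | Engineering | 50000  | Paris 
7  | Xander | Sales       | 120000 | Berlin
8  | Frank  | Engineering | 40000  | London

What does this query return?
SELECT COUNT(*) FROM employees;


COUNT(*) counts all rows

8


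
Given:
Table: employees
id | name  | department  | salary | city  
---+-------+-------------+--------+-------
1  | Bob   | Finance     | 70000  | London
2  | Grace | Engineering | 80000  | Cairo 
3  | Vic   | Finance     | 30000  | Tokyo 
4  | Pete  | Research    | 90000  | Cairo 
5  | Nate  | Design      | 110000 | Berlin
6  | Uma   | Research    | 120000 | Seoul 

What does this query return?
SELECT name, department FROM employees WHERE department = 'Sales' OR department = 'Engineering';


Filtering: department = 'Sales' OR 'Engineering'
Matching: 1 rows

1 rows:
Grace, Engineering


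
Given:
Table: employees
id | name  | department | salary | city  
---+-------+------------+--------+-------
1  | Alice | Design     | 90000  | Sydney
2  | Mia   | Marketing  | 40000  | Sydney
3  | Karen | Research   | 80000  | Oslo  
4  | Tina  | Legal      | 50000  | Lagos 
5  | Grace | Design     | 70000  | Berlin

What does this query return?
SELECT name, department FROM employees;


Projecting columns: name, department

5 rows:
Alice, Design
Mia, Marketing
Karen, Research
Tina, Legal
Grace, Design


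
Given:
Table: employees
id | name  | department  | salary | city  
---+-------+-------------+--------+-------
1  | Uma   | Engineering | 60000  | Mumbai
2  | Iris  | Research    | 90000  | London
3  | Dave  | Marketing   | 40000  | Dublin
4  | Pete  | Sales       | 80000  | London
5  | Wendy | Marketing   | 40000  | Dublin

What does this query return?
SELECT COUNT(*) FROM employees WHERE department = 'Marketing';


Counting rows where department = 'Marketing'
  Dave -> MATCH
  Wendy -> MATCH


2


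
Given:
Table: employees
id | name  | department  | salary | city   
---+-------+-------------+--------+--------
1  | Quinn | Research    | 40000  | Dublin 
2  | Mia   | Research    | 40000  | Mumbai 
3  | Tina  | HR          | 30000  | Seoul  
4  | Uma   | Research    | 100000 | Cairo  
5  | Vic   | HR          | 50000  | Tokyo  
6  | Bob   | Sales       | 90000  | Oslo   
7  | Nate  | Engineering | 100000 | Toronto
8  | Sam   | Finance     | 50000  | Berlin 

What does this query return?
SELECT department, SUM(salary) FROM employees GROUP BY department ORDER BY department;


Summing salary within each department:
  Engineering: 100000 = 100000
  Finance: 50000 = 50000
  HR: 30000 + 50000 = 80000
  Research: 40000 + 40000 + 100000 = 180000
  Sales: 90000 = 90000


5 groups:
Engineering, 100000
Finance, 50000
HR, 80000
Research, 180000
Sales, 90000


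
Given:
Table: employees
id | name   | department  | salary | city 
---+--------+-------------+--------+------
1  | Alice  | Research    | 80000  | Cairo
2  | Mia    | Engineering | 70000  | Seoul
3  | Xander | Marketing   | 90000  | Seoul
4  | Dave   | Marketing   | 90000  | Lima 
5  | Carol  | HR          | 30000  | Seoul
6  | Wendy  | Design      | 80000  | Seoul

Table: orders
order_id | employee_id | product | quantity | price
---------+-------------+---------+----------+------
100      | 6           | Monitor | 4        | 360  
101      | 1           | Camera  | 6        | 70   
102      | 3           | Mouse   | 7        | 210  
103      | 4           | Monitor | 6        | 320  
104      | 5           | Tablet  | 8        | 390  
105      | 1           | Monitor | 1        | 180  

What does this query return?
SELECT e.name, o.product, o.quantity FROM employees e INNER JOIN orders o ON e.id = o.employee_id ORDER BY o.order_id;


Joining employees.id = orders.employee_id:
  employee Wendy (id=6) -> order Monitor
  employee Alice (id=1) -> order Camera
  employee Xander (id=3) -> order Mouse
  employee Dave (id=4) -> order Monitor
  employee Carol (id=5) -> order Tablet
  employee Alice (id=1) -> order Monitor


6 rows:
Wendy, Monitor, 4
Alice, Camera, 6
Xander, Mouse, 7
Dave, Monitor, 6
Carol, Tablet, 8
Alice, Monitor, 1


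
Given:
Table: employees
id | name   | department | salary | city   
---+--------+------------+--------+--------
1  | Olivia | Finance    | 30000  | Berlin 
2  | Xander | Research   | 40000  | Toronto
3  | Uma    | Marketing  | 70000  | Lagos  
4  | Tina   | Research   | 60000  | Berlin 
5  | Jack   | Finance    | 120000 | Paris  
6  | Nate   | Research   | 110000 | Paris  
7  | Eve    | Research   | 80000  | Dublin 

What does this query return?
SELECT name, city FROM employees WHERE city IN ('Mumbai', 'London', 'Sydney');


Filtering: city IN ('Mumbai', 'London', 'Sydney')
Matching: 0 rows

Empty result set (0 rows)


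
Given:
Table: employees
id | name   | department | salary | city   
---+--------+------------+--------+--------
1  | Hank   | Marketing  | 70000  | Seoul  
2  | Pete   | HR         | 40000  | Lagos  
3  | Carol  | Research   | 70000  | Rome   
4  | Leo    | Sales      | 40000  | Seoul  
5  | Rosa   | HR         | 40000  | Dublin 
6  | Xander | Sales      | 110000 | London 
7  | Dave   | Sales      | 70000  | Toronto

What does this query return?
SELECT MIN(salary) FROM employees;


Salaries: 70000, 40000, 70000, 40000, 40000, 110000, 70000
MIN = 40000

40000


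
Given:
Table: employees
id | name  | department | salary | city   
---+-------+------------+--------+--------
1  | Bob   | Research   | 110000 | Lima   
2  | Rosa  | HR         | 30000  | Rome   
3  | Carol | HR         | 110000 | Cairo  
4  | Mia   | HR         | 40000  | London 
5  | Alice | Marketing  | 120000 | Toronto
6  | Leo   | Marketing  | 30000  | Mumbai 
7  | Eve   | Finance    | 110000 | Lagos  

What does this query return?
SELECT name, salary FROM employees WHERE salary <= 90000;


Filtering: salary <= 90000
Matching: 3 rows

3 rows:
Rosa, 30000
Mia, 40000
Leo, 30000


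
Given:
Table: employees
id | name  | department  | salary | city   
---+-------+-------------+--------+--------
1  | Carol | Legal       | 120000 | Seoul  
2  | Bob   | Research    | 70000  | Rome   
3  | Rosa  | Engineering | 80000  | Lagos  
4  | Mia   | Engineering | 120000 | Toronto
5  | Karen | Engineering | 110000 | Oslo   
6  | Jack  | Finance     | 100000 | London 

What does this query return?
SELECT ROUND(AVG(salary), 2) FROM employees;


SUM(salary) = 600000
COUNT = 6
ROUND(AVG, 2) = ROUND(600000 / 6, 2) = 100000.0

100000.0


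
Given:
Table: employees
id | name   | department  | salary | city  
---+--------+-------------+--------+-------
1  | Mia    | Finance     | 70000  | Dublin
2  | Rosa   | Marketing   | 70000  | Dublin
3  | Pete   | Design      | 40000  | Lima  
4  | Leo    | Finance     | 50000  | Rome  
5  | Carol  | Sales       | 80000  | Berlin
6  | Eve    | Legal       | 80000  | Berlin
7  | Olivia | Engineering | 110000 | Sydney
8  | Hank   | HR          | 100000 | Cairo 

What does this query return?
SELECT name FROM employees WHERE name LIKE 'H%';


LIKE 'H%' matches names starting with 'H'
Matching: 1

1 rows:
Hank


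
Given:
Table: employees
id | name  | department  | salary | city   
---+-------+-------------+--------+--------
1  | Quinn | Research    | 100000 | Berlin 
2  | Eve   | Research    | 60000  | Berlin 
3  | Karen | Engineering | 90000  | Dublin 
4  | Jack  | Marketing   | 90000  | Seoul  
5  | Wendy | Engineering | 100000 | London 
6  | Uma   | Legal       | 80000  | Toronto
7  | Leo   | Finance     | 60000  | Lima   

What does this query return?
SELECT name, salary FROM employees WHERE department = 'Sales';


Filtering: department = 'Sales'
Matching rows: 0

Empty result set (0 rows)


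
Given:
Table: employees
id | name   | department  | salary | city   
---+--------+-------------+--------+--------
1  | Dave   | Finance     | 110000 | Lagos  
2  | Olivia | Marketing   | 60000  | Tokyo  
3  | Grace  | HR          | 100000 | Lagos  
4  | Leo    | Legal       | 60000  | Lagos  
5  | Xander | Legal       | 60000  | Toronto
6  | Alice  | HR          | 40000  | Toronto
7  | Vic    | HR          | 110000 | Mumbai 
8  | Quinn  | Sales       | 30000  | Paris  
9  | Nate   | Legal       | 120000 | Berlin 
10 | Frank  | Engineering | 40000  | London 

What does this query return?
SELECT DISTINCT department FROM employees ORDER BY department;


All 'department' values (row order): Finance, Marketing, HR, Legal, Legal, HR, HR, Sales, Legal, Engineering
Removing duplicates leaves 6 unique value(s).

6 values:
Engineering
Finance
HR
Legal
Marketing
Sales


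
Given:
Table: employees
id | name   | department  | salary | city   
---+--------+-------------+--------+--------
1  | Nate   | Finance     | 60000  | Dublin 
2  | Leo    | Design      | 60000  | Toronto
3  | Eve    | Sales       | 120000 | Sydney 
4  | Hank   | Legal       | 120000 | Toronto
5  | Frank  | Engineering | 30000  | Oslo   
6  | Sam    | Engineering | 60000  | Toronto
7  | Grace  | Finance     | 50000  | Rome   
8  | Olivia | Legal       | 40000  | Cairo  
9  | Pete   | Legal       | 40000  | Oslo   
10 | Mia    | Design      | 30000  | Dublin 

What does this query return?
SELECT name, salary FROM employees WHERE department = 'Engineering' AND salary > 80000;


Filtering: department = 'Engineering' AND salary > 80000
Matching: 0 rows

Empty result set (0 rows)


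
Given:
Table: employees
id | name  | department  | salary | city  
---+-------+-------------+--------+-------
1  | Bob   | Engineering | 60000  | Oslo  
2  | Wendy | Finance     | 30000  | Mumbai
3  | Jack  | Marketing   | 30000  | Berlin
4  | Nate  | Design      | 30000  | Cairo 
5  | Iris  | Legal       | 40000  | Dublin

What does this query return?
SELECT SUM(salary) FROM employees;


SUM(salary) = 60000 + 30000 + 30000 + 30000 + 40000 = 190000

190000


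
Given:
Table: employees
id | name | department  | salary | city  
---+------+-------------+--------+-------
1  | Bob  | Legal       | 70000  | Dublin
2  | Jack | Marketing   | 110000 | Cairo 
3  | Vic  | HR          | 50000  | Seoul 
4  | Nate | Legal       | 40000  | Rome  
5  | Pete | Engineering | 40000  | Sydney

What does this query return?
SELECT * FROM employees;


SELECT * returns all 5 rows with all columns

5 rows:
1, Bob, Legal, 70000, Dublin
2, Jack, Marketing, 110000, Cairo
3, Vic, HR, 50000, Seoul
4, Nate, Legal, 40000, Rome
5, Pete, Engineering, 40000, Sydney


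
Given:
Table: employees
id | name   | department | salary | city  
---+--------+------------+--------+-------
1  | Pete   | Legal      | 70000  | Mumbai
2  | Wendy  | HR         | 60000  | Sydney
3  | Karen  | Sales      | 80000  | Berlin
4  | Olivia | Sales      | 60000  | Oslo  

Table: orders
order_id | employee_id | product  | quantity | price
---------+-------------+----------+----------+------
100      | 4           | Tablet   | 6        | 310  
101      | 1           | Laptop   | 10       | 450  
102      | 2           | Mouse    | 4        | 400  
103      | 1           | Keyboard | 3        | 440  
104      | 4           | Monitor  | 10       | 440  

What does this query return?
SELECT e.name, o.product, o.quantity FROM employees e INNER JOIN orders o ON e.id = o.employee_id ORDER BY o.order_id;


Joining employees.id = orders.employee_id:
  employee Olivia (id=4) -> order Tablet
  employee Pete (id=1) -> order Laptop
  employee Wendy (id=2) -> order Mouse
  employee Pete (id=1) -> order Keyboard
  employee Olivia (id=4) -> order Monitor


5 rows:
Olivia, Tablet, 6
Pete, Laptop, 10
Wendy, Mouse, 4
Pete, Keyboard, 3
Olivia, Monitor, 10


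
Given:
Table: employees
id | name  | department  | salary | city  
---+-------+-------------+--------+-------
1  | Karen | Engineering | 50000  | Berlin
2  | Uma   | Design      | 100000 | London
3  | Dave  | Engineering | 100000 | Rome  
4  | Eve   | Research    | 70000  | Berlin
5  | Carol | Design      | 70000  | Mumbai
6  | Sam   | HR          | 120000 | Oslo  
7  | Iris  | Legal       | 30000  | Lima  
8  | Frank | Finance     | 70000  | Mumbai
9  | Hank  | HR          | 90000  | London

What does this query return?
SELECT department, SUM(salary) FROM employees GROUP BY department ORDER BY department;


Summing salary within each department:
  Design: 100000 + 70000 = 170000
  Engineering: 50000 + 100000 = 150000
  Finance: 70000 = 70000
  HR: 120000 + 90000 = 210000
  Legal: 30000 = 30000
  Research: 70000 = 70000


6 groups:
Design, 170000
Engineering, 150000
Finance, 70000
HR, 210000
Legal, 30000
Research, 70000


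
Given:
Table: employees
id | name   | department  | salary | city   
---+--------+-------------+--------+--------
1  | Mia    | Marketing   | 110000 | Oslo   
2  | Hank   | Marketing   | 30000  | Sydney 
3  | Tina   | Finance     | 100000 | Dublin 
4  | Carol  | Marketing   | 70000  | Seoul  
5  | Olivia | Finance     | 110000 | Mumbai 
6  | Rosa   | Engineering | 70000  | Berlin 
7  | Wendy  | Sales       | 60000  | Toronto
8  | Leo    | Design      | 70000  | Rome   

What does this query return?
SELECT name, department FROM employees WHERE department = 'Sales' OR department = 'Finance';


Filtering: department = 'Sales' OR 'Finance'
Matching: 3 rows

3 rows:
Tina, Finance
Olivia, Finance
Wendy, Sales


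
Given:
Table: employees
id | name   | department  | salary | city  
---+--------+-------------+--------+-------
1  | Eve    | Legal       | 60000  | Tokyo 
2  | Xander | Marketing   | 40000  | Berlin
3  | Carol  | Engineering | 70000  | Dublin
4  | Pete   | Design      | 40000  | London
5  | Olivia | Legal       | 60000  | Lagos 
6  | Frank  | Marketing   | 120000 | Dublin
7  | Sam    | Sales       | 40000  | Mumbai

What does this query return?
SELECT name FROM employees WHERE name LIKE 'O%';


LIKE 'O%' matches names starting with 'O'
Matching: 1

1 rows:
Olivia


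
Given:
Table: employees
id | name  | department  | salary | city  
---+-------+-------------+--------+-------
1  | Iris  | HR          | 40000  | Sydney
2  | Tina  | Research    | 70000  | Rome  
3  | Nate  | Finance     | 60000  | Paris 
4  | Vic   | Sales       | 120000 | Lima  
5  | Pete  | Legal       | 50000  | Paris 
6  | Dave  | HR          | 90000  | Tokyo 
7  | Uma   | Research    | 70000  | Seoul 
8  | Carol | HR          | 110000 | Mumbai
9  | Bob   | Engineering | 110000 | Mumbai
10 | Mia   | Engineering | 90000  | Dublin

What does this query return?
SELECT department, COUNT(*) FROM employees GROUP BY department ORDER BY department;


Assigning each row to its department group:
  Iris -> HR
  Tina -> Research
  Nate -> Finance
  Vic -> Sales
  Pete -> Legal
  Dave -> HR
  Uma -> Research
  Carol -> HR
  Bob -> Engineering
  Mia -> Engineering


6 groups:
Engineering, 2
Finance, 1
HR, 3
Legal, 1
Research, 2
Sales, 1


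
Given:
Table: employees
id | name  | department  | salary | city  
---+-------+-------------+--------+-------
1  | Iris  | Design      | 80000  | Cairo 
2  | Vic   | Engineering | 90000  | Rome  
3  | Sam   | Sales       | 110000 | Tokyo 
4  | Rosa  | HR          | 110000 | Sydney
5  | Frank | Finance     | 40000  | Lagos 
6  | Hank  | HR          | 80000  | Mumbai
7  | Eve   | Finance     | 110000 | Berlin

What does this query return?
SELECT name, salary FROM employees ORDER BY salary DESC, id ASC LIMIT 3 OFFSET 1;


Sort by salary DESC (id ASC tiebreak), then skip 1 and take 3
Rows 2 through 4

3 rows:
Rosa, 110000
Eve, 110000
Vic, 90000


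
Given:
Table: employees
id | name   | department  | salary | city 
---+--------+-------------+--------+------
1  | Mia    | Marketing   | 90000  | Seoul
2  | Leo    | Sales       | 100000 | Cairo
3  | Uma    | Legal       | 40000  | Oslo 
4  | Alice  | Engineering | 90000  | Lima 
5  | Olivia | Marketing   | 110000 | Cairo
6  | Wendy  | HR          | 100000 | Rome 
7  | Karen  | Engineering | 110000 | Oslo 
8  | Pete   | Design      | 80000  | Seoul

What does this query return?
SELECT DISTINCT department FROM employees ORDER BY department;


All 'department' values (row order): Marketing, Sales, Legal, Engineering, Marketing, HR, Engineering, Design
Removing duplicates leaves 6 unique value(s).

6 values:
Design
Engineering
HR
Legal
Marketing
Sales


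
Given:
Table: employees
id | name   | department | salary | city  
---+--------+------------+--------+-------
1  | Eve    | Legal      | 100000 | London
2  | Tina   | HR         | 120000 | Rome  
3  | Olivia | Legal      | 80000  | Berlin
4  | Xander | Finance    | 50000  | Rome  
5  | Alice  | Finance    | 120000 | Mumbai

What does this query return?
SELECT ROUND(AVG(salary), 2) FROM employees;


SUM(salary) = 470000
COUNT = 5
ROUND(AVG, 2) = ROUND(470000 / 5, 2) = 94000.0

94000.0


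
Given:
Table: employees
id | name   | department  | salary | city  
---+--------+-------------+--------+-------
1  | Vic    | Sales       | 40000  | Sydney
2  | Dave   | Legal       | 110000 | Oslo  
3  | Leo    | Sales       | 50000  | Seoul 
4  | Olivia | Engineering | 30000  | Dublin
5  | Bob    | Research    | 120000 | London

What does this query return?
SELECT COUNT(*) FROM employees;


COUNT(*) counts all rows

5


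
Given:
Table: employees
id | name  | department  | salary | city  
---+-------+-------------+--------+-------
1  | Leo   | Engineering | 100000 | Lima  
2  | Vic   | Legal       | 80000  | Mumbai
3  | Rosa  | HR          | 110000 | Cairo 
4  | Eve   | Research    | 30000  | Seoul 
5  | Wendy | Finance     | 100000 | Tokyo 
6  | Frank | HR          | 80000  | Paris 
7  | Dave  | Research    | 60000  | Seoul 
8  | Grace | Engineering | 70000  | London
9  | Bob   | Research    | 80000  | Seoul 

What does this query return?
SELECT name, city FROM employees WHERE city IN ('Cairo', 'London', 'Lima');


Filtering: city IN ('Cairo', 'London', 'Lima')
Matching: 3 rows

3 rows:
Leo, Lima
Rosa, Cairo
Grace, London


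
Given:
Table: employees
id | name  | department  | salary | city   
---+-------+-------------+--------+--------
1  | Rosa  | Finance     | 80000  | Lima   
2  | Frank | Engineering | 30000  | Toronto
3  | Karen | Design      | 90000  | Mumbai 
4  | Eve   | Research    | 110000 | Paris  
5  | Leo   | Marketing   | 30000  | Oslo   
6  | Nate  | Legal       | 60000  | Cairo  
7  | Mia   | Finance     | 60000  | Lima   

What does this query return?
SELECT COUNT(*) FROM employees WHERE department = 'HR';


Counting rows where department = 'HR'


0


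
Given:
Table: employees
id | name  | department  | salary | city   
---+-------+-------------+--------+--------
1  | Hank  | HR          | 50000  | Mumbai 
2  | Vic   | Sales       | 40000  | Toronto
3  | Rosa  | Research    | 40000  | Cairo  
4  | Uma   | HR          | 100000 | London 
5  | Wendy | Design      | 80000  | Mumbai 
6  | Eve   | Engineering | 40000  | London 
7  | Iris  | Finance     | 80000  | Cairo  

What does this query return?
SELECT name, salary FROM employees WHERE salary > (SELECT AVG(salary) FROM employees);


Subquery: AVG(salary) = 61428.57
Filtering: salary > 61428.57
  Uma (100000) -> MATCH
  Wendy (80000) -> MATCH
  Iris (80000) -> MATCH


3 rows:
Uma, 100000
Wendy, 80000
Iris, 80000


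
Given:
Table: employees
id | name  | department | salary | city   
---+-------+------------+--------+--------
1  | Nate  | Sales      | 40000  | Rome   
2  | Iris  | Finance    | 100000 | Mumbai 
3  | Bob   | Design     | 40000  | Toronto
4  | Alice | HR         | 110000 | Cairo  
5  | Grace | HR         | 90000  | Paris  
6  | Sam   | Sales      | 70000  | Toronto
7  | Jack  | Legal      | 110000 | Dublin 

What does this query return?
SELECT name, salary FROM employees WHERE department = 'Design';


Filtering: department = 'Design'
Matching rows: 1

1 rows:
Bob, 40000


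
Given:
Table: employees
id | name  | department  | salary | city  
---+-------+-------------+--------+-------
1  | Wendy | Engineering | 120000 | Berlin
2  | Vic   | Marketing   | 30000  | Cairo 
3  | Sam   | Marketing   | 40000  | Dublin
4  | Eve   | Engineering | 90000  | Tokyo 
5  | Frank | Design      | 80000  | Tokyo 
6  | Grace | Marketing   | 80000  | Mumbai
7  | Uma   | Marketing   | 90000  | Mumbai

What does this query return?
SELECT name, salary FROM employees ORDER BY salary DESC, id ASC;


Sorting by salary DESC, then id ASC for ties

7 rows:
Wendy, 120000
Eve, 90000
Uma, 90000
Frank, 80000
Grace, 80000
Sam, 40000
Vic, 30000


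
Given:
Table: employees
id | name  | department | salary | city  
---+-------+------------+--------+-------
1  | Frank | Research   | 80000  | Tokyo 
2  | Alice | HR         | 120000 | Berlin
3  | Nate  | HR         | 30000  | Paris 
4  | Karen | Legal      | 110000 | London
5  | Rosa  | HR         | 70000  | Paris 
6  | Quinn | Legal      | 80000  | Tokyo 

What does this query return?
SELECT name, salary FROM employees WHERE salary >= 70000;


Filtering: salary >= 70000
Matching: 5 rows

5 rows:
Frank, 80000
Alice, 120000
Karen, 110000
Rosa, 70000
Quinn, 80000


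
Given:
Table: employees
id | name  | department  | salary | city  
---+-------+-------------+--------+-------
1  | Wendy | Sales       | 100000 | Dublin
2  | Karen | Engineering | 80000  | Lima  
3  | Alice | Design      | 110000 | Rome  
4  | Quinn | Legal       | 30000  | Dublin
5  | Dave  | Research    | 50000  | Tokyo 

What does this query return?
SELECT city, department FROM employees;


Projecting columns: city, department

5 rows:
Dublin, Sales
Lima, Engineering
Rome, Design
Dublin, Legal
Tokyo, Research


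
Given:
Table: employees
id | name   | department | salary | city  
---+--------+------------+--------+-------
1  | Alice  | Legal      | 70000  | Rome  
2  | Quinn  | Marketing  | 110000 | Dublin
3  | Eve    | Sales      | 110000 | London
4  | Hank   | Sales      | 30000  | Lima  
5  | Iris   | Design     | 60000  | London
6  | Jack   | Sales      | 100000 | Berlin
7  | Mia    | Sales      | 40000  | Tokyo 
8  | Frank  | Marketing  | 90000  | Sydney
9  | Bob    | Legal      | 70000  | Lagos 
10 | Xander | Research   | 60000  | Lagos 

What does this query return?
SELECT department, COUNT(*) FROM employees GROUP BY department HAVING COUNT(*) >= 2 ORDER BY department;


Groups with count >= 2:
  Legal: 2 -> PASS
  Marketing: 2 -> PASS
  Sales: 4 -> PASS
  Design: 1 -> filtered out
  Research: 1 -> filtered out


3 groups:
Legal, 2
Marketing, 2
Sales, 4


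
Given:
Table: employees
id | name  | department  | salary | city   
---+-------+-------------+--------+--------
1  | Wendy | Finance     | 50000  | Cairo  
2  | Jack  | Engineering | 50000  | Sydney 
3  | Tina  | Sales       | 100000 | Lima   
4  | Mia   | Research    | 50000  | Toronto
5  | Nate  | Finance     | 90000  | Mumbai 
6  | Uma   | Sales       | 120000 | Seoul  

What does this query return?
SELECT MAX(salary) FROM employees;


Salaries: 50000, 50000, 100000, 50000, 90000, 120000
MAX = 120000

120000


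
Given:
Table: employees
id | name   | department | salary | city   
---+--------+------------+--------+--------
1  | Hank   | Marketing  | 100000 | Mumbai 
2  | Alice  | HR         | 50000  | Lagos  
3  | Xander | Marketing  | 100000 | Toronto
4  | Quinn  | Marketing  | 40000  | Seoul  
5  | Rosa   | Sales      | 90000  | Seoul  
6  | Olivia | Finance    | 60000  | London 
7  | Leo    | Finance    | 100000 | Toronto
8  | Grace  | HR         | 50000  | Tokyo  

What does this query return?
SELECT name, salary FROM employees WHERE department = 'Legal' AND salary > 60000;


Filtering: department = 'Legal' AND salary > 60000
Matching: 0 rows

Empty result set (0 rows)


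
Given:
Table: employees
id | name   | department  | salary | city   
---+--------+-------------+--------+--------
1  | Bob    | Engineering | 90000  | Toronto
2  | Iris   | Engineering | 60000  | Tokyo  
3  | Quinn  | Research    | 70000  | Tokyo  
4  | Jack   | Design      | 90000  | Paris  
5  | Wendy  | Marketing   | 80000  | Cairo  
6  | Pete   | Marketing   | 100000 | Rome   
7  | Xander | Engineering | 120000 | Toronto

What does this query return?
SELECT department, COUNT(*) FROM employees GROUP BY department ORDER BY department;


Assigning each row to its department group:
  Bob -> Engineering
  Iris -> Engineering
  Quinn -> Research
  Jack -> Design
  Wendy -> Marketing
  Pete -> Marketing
  Xander -> Engineering


4 groups:
Design, 1
Engineering, 3
Marketing, 2
Research, 1
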